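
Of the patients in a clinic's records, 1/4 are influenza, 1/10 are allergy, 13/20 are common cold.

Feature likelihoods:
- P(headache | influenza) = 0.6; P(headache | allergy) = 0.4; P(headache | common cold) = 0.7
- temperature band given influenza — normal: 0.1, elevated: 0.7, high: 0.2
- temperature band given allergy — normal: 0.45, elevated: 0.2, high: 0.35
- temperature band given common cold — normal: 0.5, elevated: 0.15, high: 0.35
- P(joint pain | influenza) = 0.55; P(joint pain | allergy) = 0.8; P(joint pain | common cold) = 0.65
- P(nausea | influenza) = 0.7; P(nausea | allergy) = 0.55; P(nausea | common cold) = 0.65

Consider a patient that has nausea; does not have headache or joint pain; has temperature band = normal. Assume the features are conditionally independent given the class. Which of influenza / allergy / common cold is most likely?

influenza: 0.25 × (1−0.6) × 0.1 × (1−0.55) × 0.7 = 0.00315
allergy: 0.1 × (1−0.4) × 0.45 × (1−0.8) × 0.55 = 0.00297
common cold: 0.65 × (1−0.7) × 0.5 × (1−0.65) × 0.65 = 0.02218125
Highest score → common cold.

common cold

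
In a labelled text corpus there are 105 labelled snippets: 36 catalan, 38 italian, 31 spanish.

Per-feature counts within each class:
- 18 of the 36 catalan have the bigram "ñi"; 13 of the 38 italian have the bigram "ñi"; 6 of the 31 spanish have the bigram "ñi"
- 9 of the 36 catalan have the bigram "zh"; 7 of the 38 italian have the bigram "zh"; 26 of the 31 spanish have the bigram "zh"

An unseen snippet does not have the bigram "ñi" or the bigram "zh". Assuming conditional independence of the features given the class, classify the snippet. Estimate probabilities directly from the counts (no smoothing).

italian

catalan: (36/105) × (18/36) × (27/36) ≈ 0.128571
italian: (38/105) × (25/38) × (31/38) ≈ 0.194236
spanish: (31/105) × (25/31) × (5/31) ≈ 0.0384025
Highest score → italian.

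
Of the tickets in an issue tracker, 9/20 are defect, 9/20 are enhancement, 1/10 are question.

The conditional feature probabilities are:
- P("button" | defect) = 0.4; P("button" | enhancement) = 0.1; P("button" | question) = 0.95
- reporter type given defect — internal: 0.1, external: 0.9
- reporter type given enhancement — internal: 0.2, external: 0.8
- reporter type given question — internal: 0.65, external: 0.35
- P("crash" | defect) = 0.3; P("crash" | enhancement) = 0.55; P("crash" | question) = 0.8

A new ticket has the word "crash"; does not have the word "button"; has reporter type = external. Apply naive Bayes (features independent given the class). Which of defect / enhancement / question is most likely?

defect: 0.45 × (1−0.4) × 0.9 × 0.3 = 0.0729
enhancement: 0.45 × (1−0.1) × 0.8 × 0.55 = 0.1782
question: 0.1 × (1−0.95) × 0.35 × 0.8 = 0.0014
Highest score → enhancement.

enhancement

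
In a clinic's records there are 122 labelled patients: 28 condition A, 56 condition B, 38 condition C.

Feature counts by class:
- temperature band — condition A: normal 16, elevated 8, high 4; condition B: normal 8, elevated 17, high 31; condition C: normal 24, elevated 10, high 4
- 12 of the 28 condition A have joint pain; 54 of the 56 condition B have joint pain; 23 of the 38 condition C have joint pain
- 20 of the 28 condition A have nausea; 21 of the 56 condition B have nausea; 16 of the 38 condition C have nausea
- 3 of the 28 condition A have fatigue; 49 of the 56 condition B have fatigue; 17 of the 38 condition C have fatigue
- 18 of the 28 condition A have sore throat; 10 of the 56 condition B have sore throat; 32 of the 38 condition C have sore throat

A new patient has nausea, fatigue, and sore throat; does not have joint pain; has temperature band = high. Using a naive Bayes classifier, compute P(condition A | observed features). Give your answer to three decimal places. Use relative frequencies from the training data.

0.263

condition A: (28/122) × (4/28) × (16/28) × (20/28) × (3/28) × (18/28) ≈ 0.000921747
condition B: (56/122) × (31/56) × (2/56) × (21/56) × (49/56) × (10/56) ≈ 0.000531735
condition C: (38/122) × (4/38) × (15/38) × (16/38) × (17/38) × (32/38) ≈ 0.00205294
P(condition A | x) = 0.000921747 / 0.003506422 ≈ 0.263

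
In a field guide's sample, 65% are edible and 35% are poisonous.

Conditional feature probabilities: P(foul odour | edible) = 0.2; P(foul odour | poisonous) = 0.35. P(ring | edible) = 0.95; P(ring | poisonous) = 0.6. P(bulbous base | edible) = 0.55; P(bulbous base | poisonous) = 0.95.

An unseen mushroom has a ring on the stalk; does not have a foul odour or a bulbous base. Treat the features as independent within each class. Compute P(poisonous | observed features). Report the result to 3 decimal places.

0.030

edible: 0.65 × (1−0.2) × 0.95 × (1−0.55) = 0.2223
poisonous: 0.35 × (1−0.35) × 0.6 × (1−0.95) = 0.006825
P(poisonous | x) = 0.006825 / 0.229125 ≈ 0.030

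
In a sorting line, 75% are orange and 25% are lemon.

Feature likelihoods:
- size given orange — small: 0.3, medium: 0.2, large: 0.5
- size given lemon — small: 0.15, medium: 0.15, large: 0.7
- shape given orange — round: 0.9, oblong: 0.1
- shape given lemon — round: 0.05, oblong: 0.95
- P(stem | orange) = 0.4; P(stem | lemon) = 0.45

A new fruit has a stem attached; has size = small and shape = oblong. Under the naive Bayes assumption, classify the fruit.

lemon

orange: 0.75 × 0.3 × 0.1 × 0.4 = 0.009
lemon: 0.25 × 0.15 × 0.95 × 0.45 = 0.01603125
Highest score → lemon.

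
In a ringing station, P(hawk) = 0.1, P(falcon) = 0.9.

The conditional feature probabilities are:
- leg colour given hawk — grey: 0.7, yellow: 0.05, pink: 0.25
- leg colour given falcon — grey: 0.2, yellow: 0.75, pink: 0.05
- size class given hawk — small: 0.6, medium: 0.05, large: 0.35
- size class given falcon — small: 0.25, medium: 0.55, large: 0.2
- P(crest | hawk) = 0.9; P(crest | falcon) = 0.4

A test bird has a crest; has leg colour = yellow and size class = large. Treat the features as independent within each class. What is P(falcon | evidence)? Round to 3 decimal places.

0.972

hawk: 0.1 × 0.05 × 0.35 × 0.9 = 0.001575
falcon: 0.9 × 0.75 × 0.2 × 0.4 = 0.054
P(falcon | x) = 0.054 / 0.055575 ≈ 0.972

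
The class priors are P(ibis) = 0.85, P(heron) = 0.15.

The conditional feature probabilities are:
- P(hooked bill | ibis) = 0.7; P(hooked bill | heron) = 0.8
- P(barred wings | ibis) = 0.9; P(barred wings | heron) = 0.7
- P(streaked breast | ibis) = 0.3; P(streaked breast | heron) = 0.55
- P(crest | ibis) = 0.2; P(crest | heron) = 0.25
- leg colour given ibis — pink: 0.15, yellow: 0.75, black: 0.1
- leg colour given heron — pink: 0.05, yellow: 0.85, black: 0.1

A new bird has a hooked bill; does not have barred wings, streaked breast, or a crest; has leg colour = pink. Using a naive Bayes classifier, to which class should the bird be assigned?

ibis: 0.85 × 0.7 × (1−0.9) × (1−0.3) × (1−0.2) × 0.15 = 0.004998
heron: 0.15 × 0.8 × (1−0.7) × (1−0.55) × (1−0.25) × 0.05 = 0.0006075
Highest score → ibis.

ibis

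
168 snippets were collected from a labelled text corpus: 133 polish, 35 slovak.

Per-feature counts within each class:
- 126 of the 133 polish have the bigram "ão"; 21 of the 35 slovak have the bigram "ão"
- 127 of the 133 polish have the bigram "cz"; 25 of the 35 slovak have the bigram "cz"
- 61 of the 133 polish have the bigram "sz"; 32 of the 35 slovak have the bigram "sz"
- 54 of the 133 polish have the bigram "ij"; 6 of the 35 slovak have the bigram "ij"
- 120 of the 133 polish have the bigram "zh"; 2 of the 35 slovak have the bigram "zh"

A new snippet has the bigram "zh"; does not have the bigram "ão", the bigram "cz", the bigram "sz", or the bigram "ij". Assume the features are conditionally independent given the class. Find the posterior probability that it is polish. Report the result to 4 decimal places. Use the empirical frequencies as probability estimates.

0.8495

polish: (133/168) × (7/133) × (6/133) × (72/133) × (79/133) × (120/133) ≈ 0.000545349
slovak: (35/168) × (14/35) × (10/35) × (3/35) × (29/35) × (2/35) ≈ 0.0000966264
P(polish | x) = 0.000545349 / 0.0006419754 ≈ 0.8495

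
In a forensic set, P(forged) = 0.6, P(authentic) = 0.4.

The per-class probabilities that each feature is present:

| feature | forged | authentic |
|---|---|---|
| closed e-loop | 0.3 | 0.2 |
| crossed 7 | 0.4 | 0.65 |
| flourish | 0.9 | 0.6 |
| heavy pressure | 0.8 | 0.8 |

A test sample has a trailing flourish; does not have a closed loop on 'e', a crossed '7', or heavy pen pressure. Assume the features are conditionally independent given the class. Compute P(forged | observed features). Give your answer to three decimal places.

0.771

forged: 0.6 × (1−0.3) × (1−0.4) × 0.9 × (1−0.8) = 0.04536
authentic: 0.4 × (1−0.2) × (1−0.65) × 0.6 × (1−0.8) = 0.01344
P(forged | x) = 0.04536 / 0.0588 ≈ 0.771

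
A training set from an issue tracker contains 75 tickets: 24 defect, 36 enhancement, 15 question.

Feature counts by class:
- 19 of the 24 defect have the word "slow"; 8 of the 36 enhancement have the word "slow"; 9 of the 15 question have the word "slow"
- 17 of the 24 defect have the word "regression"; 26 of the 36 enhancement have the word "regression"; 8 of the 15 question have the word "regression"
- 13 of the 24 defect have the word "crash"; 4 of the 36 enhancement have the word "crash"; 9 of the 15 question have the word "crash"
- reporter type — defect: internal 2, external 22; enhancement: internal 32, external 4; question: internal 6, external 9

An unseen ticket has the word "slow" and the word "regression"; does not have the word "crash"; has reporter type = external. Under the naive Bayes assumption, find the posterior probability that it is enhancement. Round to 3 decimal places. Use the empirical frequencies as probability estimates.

defect: (24/75) × (19/24) × (17/24) × (11/24) × (22/24) ≈ 0.0753916
enhancement: (36/75) × (8/36) × (26/36) × (32/36) × (4/36) ≈ 0.0076086
question: (15/75) × (9/15) × (8/15) × (6/15) × (9/15) = 0.01536
P(enhancement | x) = 0.0076086 / 0.0983602 ≈ 0.077

0.077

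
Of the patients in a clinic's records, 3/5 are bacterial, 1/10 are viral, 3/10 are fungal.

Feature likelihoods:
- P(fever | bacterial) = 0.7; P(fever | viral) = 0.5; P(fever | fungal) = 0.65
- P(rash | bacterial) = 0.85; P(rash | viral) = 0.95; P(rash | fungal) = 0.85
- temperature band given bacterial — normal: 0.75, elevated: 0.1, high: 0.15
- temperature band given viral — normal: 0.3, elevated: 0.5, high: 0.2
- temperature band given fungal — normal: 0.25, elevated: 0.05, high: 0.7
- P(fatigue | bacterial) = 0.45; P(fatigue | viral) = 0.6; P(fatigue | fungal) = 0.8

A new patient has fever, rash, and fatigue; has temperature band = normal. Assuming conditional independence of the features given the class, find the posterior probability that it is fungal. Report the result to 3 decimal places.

bacterial: 0.6 × 0.7 × 0.85 × 0.75 × 0.45 = 0.1204875
viral: 0.1 × 0.5 × 0.95 × 0.3 × 0.6 = 0.00855
fungal: 0.3 × 0.65 × 0.85 × 0.25 × 0.8 = 0.03315
P(fungal | x) = 0.03315 / 0.1621875 ≈ 0.204

0.204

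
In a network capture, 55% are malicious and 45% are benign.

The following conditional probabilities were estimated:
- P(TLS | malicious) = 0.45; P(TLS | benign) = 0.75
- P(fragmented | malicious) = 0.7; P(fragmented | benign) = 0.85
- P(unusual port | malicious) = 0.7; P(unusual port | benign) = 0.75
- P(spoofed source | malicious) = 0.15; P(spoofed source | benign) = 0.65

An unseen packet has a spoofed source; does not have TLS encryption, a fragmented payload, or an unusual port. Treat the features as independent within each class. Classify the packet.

malicious

malicious: 0.55 × (1−0.45) × (1−0.7) × (1−0.7) × 0.15 = 0.00408375
benign: 0.45 × (1−0.75) × (1−0.85) × (1−0.75) × 0.65 = 0.0027421875
Highest score → malicious.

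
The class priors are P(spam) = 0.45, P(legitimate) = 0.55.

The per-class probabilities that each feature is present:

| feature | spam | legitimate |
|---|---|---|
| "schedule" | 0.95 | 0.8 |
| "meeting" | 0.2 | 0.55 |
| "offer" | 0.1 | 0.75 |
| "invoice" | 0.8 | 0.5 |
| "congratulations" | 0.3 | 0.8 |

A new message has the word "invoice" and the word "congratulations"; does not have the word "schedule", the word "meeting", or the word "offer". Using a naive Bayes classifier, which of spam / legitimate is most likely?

legitimate

spam: 0.45 × (1−0.95) × (1−0.2) × (1−0.1) × 0.8 × 0.3 = 0.003888
legitimate: 0.55 × (1−0.8) × (1−0.55) × (1−0.75) × 0.5 × 0.8 = 0.00495
Highest score → legitimate.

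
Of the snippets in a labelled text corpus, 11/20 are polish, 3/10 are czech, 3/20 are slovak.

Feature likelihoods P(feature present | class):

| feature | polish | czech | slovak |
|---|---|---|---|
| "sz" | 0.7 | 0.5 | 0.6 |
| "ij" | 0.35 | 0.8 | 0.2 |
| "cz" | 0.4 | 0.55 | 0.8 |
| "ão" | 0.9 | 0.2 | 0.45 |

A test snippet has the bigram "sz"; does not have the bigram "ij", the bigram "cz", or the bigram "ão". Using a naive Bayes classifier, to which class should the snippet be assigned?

polish

polish: 0.55 × 0.7 × (1−0.35) × (1−0.4) × (1−0.9) = 0.015015
czech: 0.3 × 0.5 × (1−0.8) × (1−0.55) × (1−0.2) = 0.0108
slovak: 0.15 × 0.6 × (1−0.2) × (1−0.8) × (1−0.45) = 0.00792
Highest score → polish.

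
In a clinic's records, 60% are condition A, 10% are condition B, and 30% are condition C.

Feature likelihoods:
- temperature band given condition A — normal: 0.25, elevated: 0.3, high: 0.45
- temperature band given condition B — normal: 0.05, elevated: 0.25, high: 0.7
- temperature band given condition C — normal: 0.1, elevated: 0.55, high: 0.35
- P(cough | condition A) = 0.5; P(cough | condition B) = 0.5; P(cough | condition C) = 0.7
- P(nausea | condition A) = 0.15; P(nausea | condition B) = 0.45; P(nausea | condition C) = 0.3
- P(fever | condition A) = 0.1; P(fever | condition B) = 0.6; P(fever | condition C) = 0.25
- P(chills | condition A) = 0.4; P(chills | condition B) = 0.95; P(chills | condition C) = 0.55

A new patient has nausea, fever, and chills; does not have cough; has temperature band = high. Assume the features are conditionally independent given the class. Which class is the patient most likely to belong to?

condition A: 0.6 × 0.45 × (1−0.5) × 0.15 × 0.1 × 0.4 = 0.00081
condition B: 0.1 × 0.7 × (1−0.5) × 0.45 × 0.6 × 0.95 = 0.0089775
condition C: 0.3 × 0.35 × (1−0.7) × 0.3 × 0.25 × 0.55 = 0.001299375
Highest score → condition B.

condition B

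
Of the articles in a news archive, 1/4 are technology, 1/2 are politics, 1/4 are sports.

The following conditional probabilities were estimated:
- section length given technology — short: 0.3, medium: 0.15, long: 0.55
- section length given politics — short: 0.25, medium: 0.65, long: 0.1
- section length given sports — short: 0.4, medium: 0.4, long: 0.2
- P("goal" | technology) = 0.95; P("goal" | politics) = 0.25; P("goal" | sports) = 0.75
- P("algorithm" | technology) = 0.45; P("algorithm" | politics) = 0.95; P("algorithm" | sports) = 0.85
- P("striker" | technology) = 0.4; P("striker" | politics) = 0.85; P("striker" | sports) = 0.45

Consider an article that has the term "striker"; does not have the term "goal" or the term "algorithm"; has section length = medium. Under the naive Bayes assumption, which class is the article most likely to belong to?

technology: 0.25 × 0.15 × (1−0.95) × (1−0.45) × 0.4 = 0.0004125
politics: 0.5 × 0.65 × (1−0.25) × (1−0.95) × 0.85 = 0.010359375
sports: 0.25 × 0.4 × (1−0.75) × (1−0.85) × 0.45 = 0.0016875
Highest score → politics.

politics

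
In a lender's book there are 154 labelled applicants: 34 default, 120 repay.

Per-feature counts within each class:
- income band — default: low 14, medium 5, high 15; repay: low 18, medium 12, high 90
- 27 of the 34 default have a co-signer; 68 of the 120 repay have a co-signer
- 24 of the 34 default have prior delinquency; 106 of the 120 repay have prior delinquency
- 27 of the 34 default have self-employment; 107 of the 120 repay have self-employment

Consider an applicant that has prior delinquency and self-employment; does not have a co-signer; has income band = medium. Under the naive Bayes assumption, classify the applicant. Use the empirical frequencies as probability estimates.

repay

default: (34/154) × (5/34) × (7/34) × (24/34) × (27/34) ≈ 0.00374702
repay: (120/154) × (12/120) × (52/120) × (106/120) × (107/120) ≈ 0.0265956
Highest score → repay.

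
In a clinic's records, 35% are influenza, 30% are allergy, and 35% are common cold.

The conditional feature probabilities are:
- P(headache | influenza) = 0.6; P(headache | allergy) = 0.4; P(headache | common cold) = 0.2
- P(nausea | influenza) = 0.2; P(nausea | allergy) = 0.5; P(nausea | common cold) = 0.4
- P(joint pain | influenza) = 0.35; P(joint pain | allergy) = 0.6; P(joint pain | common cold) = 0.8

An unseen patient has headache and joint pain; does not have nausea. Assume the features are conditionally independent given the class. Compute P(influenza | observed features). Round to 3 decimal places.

influenza: 0.35 × 0.6 × (1−0.2) × 0.35 = 0.0588
allergy: 0.3 × 0.4 × (1−0.5) × 0.6 = 0.036
common cold: 0.35 × 0.2 × (1−0.4) × 0.8 = 0.0336
P(influenza | x) = 0.0588 / 0.1284 ≈ 0.458

0.458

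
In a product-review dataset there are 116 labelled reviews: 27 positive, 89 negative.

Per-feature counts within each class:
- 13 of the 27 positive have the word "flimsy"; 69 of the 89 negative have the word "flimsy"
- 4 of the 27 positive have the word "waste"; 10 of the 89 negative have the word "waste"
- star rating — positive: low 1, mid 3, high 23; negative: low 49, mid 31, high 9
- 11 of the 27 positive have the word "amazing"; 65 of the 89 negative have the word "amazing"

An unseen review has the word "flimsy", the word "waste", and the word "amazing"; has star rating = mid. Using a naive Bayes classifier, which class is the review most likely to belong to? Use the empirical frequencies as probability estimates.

negative

positive: (27/116) × (13/27) × (4/27) × (3/27) × (11/27) ≈ 0.000751568
negative: (89/116) × (69/89) × (10/89) × (31/89) × (65/89) ≈ 0.0170018
Highest score → negative.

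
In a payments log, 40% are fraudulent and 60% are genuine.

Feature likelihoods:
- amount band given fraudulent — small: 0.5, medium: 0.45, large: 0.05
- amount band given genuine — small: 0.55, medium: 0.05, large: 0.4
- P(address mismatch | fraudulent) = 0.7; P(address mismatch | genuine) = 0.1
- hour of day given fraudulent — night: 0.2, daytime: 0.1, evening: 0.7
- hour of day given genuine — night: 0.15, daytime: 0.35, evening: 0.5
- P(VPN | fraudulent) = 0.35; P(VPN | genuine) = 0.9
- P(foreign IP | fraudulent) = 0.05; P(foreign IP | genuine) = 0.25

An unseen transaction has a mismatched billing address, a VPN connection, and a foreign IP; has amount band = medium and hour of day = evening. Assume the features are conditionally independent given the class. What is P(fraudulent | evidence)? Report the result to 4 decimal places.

fraudulent: 0.4 × 0.45 × 0.7 × 0.7 × 0.35 × 0.05 = 0.0015435
genuine: 0.6 × 0.05 × 0.1 × 0.5 × 0.9 × 0.25 = 0.0003375
P(fraudulent | x) = 0.0015435 / 0.001881 ≈ 0.8206

0.8206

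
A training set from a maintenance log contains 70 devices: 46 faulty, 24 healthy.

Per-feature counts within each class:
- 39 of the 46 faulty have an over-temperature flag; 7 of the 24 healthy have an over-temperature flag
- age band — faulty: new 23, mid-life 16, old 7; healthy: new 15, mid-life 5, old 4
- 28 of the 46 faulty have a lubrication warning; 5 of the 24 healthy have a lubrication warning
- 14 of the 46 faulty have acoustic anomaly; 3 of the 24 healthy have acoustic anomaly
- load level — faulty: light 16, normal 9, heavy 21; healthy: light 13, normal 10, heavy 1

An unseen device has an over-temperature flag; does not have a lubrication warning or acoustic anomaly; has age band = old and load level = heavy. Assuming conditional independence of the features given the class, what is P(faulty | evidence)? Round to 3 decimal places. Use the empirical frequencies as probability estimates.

0.956

faulty: (46/70) × (39/46) × (7/46) × (18/46) × (32/46) × (21/46) ≈ 0.010536
healthy: (24/70) × (7/24) × (4/24) × (19/24) × (21/24) × (1/24) ≈ 0.000481047
P(faulty | x) = 0.010536 / 0.011017047 ≈ 0.956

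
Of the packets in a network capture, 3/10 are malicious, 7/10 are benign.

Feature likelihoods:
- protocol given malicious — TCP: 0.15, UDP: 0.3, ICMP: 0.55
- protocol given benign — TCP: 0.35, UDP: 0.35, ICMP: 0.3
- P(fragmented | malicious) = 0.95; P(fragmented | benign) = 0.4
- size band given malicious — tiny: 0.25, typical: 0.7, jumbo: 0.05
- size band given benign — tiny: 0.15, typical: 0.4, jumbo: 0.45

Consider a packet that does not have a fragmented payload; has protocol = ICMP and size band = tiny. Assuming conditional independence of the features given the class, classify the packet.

malicious: 0.3 × 0.55 × (1−0.95) × 0.25 = 0.0020625
benign: 0.7 × 0.3 × (1−0.4) × 0.15 = 0.0189
Highest score → benign.

benign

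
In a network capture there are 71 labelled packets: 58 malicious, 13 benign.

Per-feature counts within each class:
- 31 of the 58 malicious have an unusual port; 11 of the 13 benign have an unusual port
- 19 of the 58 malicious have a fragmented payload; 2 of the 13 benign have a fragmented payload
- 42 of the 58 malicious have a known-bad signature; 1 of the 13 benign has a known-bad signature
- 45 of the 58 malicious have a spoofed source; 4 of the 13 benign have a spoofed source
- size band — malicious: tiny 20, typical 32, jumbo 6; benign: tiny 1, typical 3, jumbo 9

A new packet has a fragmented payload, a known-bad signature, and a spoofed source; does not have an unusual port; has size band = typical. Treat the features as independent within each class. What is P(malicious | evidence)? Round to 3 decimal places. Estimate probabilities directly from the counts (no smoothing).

0.999

malicious: (58/71) × (27/58) × (19/58) × (42/58) × (45/58) × (32/58) ≈ 0.0386152
benign: (13/71) × (2/13) × (2/13) × (1/13) × (4/13) × (3/13) ≈ 0.0000236706
P(malicious | x) = 0.0386152 / 0.0386388706 ≈ 0.999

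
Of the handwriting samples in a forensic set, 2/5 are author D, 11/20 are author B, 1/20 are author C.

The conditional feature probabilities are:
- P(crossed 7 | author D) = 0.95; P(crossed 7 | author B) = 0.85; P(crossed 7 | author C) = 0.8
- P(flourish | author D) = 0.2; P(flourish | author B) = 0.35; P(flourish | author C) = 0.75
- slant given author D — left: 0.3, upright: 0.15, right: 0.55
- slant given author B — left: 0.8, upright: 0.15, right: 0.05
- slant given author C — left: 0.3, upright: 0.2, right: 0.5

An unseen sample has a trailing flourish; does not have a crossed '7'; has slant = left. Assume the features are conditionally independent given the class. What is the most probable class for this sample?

author D: 0.4 × (1−0.95) × 0.2 × 0.3 = 0.0012
author B: 0.55 × (1−0.85) × 0.35 × 0.8 = 0.0231
author C: 0.05 × (1−0.8) × 0.75 × 0.3 = 0.00225
Highest score → author B.

author B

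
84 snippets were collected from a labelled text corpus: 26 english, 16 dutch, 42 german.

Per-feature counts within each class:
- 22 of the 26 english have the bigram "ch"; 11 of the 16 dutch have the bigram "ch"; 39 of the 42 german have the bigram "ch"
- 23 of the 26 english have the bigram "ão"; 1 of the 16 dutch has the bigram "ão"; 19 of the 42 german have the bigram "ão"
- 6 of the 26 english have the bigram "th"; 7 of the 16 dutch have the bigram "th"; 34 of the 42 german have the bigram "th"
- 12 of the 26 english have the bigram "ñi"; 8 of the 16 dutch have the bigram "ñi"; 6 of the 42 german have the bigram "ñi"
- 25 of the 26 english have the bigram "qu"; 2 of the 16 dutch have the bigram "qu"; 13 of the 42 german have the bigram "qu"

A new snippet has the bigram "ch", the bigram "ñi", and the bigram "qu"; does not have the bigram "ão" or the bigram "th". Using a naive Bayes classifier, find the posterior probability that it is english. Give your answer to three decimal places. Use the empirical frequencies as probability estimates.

0.615

english: (26/84) × (22/26) × (3/26) × (20/26) × (12/26) × (25/26) ≈ 0.0103163
dutch: (16/84) × (11/16) × (15/16) × (9/16) × (8/16) × (2/16) ≈ 0.00431606
german: (42/84) × (39/42) × (23/42) × (8/42) × (6/42) × (13/42) ≈ 0.00214141
P(english | x) = 0.0103163 / 0.01677377 ≈ 0.615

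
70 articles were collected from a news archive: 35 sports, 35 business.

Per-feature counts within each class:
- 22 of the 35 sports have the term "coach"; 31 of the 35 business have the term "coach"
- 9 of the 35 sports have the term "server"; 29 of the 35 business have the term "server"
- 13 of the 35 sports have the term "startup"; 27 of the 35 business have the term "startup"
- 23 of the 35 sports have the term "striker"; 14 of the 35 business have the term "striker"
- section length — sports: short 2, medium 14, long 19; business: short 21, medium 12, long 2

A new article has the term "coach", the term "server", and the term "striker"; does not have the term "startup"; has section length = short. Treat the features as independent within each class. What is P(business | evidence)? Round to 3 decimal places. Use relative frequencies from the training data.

0.913

sports: (35/70) × (22/35) × (9/35) × (22/35) × (23/35) × (2/35) ≈ 0.00190755
business: (35/70) × (31/35) × (29/35) × (8/35) × (14/35) × (21/35) ≈ 0.0201292
P(business | x) = 0.0201292 / 0.02203675 ≈ 0.913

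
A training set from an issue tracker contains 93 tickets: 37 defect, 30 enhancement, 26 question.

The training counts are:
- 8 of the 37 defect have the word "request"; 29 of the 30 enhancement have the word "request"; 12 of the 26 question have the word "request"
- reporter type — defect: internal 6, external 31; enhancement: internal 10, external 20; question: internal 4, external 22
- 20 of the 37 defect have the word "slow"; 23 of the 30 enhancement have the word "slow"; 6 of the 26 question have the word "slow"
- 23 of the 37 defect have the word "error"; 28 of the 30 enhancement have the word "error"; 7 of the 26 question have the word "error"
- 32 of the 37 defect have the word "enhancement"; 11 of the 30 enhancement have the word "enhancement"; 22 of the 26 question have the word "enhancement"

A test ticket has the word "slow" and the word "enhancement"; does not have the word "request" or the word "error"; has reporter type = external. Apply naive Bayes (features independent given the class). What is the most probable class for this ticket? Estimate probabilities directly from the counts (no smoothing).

defect: (37/93) × (29/37) × (31/37) × (20/37) × (14/37) × (32/37) ≈ 0.0462145
enhancement: (30/93) × (1/30) × (20/30) × (23/30) × (2/30) × (11/30) ≈ 0.000134342
question: (26/93) × (14/26) × (22/26) × (6/26) × (19/26) × (22/26) ≈ 0.0181762
Highest score → defect.

defect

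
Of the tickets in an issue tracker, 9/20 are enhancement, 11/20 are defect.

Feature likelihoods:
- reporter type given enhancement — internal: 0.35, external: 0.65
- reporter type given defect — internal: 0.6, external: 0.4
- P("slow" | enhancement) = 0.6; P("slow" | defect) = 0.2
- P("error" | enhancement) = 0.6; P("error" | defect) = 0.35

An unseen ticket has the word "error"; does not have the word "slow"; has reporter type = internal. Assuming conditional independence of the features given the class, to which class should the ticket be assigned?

enhancement: 0.45 × 0.35 × (1−0.6) × 0.6 = 0.0378
defect: 0.55 × 0.6 × (1−0.2) × 0.35 = 0.0924
Highest score → defect.

defect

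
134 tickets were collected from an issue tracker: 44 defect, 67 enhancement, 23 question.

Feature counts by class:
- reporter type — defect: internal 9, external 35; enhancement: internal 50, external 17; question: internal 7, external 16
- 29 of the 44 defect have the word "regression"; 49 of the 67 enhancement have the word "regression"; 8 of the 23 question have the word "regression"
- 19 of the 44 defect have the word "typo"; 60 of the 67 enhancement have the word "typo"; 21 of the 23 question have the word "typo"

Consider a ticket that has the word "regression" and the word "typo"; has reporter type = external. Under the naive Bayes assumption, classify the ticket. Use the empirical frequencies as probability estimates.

defect: (44/134) × (35/44) × (29/44) × (19/44) ≈ 0.0743378
enhancement: (67/134) × (17/67) × (49/67) × (60/67) ≈ 0.0830887
question: (23/134) × (16/23) × (8/23) × (21/23) ≈ 0.03792
Highest score → enhancement.

enhancement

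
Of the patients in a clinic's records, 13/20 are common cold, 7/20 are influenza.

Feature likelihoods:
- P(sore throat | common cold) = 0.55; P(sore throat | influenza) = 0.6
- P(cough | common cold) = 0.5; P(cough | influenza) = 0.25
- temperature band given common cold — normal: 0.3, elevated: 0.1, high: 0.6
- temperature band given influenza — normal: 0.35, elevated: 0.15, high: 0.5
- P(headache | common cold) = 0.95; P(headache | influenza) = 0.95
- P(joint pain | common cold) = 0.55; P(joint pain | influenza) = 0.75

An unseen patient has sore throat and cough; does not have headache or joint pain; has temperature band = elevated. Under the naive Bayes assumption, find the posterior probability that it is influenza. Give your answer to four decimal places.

0.1966

common cold: 0.65 × 0.55 × 0.5 × 0.1 × (1−0.95) × (1−0.55) = 0.0004021875
influenza: 0.35 × 0.6 × 0.25 × 0.15 × (1−0.95) × (1−0.75) = 0.0000984375
P(influenza | x) = 0.0000984375 / 0.000500625 ≈ 0.1966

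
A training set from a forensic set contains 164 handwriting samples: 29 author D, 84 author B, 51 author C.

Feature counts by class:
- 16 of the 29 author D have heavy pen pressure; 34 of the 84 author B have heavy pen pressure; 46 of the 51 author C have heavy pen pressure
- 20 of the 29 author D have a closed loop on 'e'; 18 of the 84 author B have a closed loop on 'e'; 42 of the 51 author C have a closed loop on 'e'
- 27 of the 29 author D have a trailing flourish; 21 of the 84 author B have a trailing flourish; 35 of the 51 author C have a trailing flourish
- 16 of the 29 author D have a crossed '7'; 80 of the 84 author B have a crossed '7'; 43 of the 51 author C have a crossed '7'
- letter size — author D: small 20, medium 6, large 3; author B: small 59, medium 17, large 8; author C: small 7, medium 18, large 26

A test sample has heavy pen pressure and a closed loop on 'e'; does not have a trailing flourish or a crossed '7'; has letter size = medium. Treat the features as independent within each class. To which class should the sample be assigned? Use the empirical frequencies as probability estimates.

author D: (29/164) × (16/29) × (20/29) × (2/29) × (13/29) × (6/29) ≈ 0.000430367
author B: (84/164) × (34/84) × (18/84) × (63/84) × (4/84) × (17/84) ≈ 0.0003211
author C: (51/164) × (46/51) × (42/51) × (16/51) × (8/51) × (18/51) ≈ 0.00401204
Highest score → author C.

author C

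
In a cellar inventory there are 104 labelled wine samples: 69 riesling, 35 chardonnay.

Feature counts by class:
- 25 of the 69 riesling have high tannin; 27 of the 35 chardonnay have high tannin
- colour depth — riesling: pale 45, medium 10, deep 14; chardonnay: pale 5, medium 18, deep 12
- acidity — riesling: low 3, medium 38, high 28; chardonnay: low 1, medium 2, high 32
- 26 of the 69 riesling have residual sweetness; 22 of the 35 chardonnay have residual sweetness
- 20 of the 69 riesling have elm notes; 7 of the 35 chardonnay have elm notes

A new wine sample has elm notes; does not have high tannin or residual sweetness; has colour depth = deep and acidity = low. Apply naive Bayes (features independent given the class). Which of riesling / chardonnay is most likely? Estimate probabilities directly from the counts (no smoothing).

riesling: (69/104) × (44/69) × (14/69) × (3/69) × (43/69) × (20/69) ≈ 0.000674172
chardonnay: (35/104) × (8/35) × (12/35) × (1/35) × (13/35) × (7/35) ≈ 0.0000559767
Highest score → riesling.

riesling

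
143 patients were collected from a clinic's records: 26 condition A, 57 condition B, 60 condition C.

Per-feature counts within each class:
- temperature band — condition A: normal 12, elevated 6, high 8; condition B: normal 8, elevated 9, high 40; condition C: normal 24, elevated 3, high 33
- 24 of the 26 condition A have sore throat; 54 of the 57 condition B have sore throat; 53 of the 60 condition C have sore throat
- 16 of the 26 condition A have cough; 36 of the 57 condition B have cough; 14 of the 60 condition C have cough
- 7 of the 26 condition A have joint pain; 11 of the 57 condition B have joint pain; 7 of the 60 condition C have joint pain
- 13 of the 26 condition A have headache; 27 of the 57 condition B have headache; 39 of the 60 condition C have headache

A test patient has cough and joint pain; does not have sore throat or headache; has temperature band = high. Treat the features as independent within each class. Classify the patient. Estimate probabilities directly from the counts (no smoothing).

condition A: (26/143) × (8/26) × (2/26) × (16/26) × (7/26) × (13/26) ≈ 0.000356494
condition B: (57/143) × (40/57) × (3/57) × (36/57) × (11/57) × (30/57) ≈ 0.000944414
condition C: (60/143) × (33/60) × (7/60) × (14/60) × (7/60) × (21/60) ≈ 0.000256517
Highest score → condition B.

condition B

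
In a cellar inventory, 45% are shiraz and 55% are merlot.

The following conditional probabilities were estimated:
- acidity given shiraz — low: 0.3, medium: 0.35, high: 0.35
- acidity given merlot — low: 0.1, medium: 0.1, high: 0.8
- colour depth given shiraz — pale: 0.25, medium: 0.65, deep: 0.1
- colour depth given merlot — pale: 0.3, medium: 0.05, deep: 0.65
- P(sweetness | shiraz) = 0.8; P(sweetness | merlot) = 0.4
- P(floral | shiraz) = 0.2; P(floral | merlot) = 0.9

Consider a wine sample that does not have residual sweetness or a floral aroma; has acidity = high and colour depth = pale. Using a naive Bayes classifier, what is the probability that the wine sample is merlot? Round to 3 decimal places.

shiraz: 0.45 × 0.35 × 0.25 × (1−0.8) × (1−0.2) = 0.0063
merlot: 0.55 × 0.8 × 0.3 × (1−0.4) × (1−0.9) = 0.00792
P(merlot | x) = 0.00792 / 0.01422 ≈ 0.557

0.557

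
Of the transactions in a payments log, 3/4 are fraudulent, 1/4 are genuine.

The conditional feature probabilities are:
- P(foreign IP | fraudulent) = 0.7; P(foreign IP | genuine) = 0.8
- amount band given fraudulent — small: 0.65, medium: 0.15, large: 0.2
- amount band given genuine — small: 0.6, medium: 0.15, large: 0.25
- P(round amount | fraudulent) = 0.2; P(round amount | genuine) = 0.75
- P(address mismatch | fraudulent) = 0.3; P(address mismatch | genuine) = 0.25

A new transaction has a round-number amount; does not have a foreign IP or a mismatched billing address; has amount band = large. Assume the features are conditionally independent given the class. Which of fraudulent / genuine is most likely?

fraudulent: 0.75 × (1−0.7) × 0.2 × 0.2 × (1−0.3) = 0.0063
genuine: 0.25 × (1−0.8) × 0.25 × 0.75 × (1−0.25) = 0.00703125
Highest score → genuine.

genuine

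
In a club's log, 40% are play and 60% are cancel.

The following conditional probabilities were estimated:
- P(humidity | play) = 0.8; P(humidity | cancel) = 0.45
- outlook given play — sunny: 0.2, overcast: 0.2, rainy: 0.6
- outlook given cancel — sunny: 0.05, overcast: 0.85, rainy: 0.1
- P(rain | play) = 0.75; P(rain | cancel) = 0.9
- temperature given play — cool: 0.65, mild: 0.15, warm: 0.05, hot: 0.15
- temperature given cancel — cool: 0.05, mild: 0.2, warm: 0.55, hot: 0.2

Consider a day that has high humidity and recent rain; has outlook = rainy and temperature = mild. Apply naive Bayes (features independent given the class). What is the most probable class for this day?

play: 0.4 × 0.8 × 0.6 × 0.75 × 0.15 = 0.0216
cancel: 0.6 × 0.45 × 0.1 × 0.9 × 0.2 = 0.00486
Highest score → play.

play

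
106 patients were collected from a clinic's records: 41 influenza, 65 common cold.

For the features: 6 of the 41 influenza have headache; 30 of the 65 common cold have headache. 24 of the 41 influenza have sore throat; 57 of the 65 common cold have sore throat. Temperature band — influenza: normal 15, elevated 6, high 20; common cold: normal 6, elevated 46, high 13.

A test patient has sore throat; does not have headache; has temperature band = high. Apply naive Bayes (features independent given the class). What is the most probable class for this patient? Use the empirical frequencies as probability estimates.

influenza

influenza: (41/106) × (35/41) × (24/41) × (20/41) ≈ 0.0942835
common cold: (65/106) × (35/65) × (57/65) × (13/65) ≈ 0.05791
Highest score → influenza.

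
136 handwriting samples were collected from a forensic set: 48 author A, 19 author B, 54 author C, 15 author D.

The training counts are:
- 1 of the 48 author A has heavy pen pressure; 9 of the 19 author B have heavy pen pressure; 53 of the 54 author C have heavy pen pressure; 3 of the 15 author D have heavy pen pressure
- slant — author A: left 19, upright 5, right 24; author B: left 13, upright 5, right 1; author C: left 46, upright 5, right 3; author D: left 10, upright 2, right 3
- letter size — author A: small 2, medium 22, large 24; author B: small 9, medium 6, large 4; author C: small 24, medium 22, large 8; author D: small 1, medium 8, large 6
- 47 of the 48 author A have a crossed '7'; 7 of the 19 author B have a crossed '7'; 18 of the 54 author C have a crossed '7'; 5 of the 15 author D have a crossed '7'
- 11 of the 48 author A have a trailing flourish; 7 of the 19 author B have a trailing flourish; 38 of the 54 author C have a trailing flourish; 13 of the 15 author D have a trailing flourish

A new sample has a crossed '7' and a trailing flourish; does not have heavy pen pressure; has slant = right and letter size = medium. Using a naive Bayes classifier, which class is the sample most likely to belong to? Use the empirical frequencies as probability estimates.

author A: (48/136) × (47/48) × (24/48) × (22/48) × (47/48) × (11/48) ≈ 0.0177713
author B: (19/136) × (10/19) × (1/19) × (6/19) × (7/19) × (7/19) ≈ 0.00016588
author C: (54/136) × (1/54) × (3/54) × (22/54) × (18/54) × (38/54) ≈ 0.0000390379
author D: (15/136) × (12/15) × (3/15) × (8/15) × (5/15) × (13/15) ≈ 0.00271895
Highest score → author A.

author A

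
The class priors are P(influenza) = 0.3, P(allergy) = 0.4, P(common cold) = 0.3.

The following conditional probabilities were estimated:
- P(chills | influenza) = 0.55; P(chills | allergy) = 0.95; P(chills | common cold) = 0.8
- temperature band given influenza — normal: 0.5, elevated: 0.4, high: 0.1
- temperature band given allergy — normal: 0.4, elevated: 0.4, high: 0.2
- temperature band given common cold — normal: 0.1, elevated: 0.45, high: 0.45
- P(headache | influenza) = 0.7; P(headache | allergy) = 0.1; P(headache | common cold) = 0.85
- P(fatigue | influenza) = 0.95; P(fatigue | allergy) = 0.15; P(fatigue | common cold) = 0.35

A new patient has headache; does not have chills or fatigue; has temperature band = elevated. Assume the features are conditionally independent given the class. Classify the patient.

influenza: 0.3 × (1−0.55) × 0.4 × 0.7 × (1−0.95) = 0.00189
allergy: 0.4 × (1−0.95) × 0.4 × 0.1 × (1−0.15) = 0.00068
common cold: 0.3 × (1−0.8) × 0.45 × 0.85 × (1−0.35) = 0.0149175
Highest score → common cold.

common cold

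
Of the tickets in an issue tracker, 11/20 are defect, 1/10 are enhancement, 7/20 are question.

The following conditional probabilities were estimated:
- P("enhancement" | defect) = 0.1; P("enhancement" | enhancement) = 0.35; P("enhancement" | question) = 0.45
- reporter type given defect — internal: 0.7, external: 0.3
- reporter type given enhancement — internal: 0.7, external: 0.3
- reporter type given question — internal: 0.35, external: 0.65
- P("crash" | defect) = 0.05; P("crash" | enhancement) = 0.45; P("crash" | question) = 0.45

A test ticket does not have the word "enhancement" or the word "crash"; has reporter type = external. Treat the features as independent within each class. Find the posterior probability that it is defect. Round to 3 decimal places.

0.639

defect: 0.55 × (1−0.1) × 0.3 × (1−0.05) = 0.141075
enhancement: 0.1 × (1−0.35) × 0.3 × (1−0.45) = 0.010725
question: 0.35 × (1−0.45) × 0.65 × (1−0.45) = 0.06881875
P(defect | x) = 0.141075 / 0.22061875 ≈ 0.639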